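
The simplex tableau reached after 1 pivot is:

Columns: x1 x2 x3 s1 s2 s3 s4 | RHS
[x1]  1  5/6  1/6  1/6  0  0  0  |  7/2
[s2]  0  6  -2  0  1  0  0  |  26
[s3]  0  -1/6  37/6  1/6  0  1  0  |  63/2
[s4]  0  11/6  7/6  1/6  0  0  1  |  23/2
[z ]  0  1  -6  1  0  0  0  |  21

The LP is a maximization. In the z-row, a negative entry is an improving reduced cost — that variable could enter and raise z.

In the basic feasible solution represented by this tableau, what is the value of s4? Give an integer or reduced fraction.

23/2

s4 is basic (row 4); its value is the RHS of that row: 23/2.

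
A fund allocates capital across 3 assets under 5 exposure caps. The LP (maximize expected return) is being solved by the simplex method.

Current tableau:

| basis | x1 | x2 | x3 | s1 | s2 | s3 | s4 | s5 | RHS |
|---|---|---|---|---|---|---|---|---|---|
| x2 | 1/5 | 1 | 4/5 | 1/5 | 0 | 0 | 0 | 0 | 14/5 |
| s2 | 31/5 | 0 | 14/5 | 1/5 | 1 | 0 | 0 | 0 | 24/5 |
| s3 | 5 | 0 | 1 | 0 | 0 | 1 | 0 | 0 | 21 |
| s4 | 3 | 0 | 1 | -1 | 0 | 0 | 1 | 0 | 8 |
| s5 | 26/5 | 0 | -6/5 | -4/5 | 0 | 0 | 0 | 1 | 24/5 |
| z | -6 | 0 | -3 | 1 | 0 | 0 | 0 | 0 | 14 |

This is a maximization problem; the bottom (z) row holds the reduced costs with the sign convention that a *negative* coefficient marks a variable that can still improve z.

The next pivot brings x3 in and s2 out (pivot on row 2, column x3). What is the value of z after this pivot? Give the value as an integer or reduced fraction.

Minimum ratio for x3: (24/5)/(14/5) = 12/7.
z changes by −(z-row coeff of x3)·ratio = −(-3)·(12/7) = 36/7.
New z = 14 + (36/7) = 134/7.

134/7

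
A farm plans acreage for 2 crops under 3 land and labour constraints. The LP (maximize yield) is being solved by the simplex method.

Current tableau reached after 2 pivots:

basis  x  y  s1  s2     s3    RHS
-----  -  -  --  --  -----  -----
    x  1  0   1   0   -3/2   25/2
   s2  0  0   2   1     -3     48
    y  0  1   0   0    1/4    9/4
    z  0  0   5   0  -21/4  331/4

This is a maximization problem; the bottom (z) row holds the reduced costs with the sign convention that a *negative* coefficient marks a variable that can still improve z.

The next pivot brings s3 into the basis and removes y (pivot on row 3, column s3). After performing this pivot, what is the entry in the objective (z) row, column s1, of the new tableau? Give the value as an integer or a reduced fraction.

5

Pivot element is row 3, column s3: 1/4.
Normalize row 3: new (row 3, s1) = 0/(1/4) = 0.
z-row ← z-row − (-21/4)·(new row 3): 5 − (-21/4)·0 = 5.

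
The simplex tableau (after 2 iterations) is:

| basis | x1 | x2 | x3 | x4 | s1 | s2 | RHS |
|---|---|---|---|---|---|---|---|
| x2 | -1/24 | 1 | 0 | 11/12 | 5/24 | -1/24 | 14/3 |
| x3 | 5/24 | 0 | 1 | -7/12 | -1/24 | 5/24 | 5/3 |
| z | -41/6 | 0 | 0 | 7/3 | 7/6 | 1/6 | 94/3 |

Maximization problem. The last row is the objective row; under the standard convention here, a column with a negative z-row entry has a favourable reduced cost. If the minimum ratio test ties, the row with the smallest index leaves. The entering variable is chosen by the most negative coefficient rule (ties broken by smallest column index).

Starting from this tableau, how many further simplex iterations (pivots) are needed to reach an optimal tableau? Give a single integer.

2

pivot: x1 in, x3 out → z = 86
pivot: x4 in, x2 out → z = 191
No improving column remains; optimal.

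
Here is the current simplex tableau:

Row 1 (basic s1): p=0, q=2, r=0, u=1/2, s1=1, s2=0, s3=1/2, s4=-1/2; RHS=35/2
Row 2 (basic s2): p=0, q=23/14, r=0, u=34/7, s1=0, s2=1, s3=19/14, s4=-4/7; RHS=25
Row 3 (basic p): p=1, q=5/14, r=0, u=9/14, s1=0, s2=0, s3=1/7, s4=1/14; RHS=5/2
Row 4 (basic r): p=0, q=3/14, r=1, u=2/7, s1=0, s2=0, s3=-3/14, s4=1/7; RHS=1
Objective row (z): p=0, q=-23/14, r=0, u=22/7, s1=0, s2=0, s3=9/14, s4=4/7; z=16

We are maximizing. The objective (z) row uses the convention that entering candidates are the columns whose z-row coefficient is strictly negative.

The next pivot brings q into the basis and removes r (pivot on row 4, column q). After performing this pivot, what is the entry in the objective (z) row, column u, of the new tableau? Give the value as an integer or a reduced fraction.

16/3

Pivot element is row 4, column q: 3/14.
Normalize row 4: new (row 4, u) = (2/7)/(3/14) = 4/3.
z-row ← z-row − (-23/14)·(new row 4): 22/7 − (-23/14)·(4/3) = 16/3.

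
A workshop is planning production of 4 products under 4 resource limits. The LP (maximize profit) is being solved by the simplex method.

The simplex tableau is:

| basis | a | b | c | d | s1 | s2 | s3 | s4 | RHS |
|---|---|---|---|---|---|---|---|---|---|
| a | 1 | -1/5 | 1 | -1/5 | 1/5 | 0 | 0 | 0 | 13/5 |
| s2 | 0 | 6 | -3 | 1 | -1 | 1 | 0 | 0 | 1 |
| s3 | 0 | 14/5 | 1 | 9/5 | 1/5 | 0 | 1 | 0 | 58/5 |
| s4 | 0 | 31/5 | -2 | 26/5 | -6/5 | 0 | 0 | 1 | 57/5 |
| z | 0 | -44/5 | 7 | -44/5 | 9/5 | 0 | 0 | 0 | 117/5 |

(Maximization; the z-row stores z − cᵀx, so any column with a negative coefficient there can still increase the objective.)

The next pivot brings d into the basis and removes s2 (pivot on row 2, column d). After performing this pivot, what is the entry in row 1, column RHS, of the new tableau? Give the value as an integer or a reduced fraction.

Pivot element is row 2, column d: 1.
Normalize row 2: new (row 2, RHS) = 1/1 = 1.
row 1 ← row 1 − (-1/5)·(new row 2): 13/5 − (-1/5)·1 = 14/5.

14/5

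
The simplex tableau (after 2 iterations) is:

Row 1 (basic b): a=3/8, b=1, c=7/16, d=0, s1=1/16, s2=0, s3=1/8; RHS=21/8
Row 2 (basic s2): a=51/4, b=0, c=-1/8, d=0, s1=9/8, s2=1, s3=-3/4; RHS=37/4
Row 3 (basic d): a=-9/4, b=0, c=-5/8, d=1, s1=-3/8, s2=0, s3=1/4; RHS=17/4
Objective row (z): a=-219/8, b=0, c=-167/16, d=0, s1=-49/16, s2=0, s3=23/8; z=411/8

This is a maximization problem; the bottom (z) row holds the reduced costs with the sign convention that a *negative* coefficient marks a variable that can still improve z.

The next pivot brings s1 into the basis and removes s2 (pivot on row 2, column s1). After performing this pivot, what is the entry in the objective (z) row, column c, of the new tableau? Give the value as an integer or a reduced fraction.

-97/9

Pivot element is row 2, column s1: 9/8.
Normalize row 2: new (row 2, c) = (-1/8)/(9/8) = -1/9.
z-row ← z-row − (-49/16)·(new row 2): -167/16 − (-49/16)·(-1/9) = -97/9.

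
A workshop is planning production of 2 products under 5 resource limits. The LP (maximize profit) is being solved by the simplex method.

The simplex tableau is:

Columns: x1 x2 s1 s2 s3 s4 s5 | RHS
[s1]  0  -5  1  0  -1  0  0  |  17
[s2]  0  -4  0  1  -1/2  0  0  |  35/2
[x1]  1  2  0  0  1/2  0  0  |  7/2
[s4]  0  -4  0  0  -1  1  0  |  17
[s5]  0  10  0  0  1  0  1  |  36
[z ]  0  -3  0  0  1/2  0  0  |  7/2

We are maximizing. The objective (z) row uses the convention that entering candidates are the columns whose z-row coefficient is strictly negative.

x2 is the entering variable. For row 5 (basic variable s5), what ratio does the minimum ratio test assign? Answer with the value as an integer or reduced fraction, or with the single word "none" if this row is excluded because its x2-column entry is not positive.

Ratio = RHS / (x2 entry) = 36 / 10 = 18/5.

18/5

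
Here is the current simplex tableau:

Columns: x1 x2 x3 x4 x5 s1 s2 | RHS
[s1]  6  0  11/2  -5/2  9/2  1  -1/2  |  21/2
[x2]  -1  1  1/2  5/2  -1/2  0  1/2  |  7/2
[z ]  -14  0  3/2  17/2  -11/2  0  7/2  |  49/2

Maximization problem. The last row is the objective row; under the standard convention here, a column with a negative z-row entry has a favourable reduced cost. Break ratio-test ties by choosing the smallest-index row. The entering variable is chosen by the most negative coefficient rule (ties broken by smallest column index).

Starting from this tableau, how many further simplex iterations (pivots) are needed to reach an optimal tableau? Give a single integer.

1

pivot: x1 in, s1 out → z = 49
No improving column remains; optimal.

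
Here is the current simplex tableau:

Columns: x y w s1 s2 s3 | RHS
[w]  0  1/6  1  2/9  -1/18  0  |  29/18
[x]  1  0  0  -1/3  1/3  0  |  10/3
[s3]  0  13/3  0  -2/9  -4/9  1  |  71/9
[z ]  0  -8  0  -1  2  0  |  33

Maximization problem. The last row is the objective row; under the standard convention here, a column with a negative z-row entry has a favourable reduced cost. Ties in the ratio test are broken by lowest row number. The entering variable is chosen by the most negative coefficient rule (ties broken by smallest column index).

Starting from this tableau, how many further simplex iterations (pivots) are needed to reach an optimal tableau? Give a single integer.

pivot: y in, s3 out → z = 1855/39
pivot: s1 in, w out → z = 500/9
No improving column remains; optimal.

2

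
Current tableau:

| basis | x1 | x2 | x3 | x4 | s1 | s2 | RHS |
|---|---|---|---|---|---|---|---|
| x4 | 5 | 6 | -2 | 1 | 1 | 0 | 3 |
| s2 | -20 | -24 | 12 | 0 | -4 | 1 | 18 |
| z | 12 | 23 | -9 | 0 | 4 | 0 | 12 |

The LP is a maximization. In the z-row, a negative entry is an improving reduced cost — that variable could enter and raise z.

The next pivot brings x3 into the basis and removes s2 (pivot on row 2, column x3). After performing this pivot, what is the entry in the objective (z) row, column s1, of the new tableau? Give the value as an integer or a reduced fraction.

1

Pivot element is row 2, column x3: 12.
Normalize row 2: new (row 2, s1) = (-4)/12 = -1/3.
z-row ← z-row − (-9)·(new row 2): 4 − (-9)·(-1/3) = 1.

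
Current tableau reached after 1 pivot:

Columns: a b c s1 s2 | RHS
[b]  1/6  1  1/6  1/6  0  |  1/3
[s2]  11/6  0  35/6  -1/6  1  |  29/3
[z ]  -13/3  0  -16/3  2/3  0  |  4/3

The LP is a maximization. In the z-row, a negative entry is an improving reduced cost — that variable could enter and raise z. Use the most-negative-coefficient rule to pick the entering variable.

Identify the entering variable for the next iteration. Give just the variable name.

c

Objective-row coefficients: a: -13/3, b: 0, c: -16/3, s1: 2/3, s2: 0.
The most negative is -16/3 in column c, so c enters.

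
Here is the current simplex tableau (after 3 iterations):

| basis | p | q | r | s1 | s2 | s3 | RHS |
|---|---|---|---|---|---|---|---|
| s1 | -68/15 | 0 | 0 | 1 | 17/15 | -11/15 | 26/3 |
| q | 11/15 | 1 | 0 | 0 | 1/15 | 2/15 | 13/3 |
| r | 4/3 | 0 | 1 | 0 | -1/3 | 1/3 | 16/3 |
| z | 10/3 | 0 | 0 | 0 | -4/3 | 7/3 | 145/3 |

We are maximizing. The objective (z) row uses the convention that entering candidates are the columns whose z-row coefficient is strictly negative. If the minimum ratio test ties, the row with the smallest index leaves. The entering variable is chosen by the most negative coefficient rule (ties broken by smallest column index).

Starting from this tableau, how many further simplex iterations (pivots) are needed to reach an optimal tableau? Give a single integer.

2

pivot: s2 in, s1 out → z = 995/17
pivot: p in, q out → z = 1125/17
No improving column remains; optimal.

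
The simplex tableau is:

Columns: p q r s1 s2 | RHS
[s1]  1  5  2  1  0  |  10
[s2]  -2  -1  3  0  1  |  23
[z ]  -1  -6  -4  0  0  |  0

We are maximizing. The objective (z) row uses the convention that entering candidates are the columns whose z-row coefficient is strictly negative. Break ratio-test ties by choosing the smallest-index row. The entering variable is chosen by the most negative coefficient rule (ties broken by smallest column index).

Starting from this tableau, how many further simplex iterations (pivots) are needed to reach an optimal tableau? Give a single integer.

2

pivot: q in, s1 out → z = 12
pivot: r in, q out → z = 20
No improving column remains; optimal.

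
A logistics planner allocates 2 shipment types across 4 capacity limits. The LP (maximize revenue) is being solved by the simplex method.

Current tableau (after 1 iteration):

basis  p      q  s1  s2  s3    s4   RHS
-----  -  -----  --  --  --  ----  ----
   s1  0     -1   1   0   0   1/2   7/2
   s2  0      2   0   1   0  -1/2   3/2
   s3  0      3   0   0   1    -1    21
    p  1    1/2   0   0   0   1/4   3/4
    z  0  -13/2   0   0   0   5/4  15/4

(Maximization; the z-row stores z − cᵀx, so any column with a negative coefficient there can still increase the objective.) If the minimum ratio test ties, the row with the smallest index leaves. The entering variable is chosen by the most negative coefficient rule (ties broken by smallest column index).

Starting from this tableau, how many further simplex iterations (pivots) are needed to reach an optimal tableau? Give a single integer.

2

pivot: q in, s2 out → z = 69/8
pivot: s4 in, p out → z = 9
No improving column remains; optimal.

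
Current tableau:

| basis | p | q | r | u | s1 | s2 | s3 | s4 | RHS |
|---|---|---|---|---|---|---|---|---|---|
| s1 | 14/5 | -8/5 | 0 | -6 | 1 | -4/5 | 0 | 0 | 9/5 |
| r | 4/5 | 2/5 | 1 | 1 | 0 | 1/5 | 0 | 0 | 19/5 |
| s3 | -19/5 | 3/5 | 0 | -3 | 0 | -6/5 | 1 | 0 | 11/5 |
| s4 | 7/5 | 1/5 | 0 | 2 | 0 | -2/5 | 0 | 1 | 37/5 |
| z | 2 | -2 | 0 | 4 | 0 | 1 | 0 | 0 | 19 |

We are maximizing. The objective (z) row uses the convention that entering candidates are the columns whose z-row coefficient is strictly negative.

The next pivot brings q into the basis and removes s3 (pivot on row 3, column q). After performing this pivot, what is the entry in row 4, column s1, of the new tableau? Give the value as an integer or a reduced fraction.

0

Pivot element is row 3, column q: 3/5.
Normalize row 3: new (row 3, s1) = 0/(3/5) = 0.
row 4 ← row 4 − (1/5)·(new row 3): 0 − (1/5)·0 = 0.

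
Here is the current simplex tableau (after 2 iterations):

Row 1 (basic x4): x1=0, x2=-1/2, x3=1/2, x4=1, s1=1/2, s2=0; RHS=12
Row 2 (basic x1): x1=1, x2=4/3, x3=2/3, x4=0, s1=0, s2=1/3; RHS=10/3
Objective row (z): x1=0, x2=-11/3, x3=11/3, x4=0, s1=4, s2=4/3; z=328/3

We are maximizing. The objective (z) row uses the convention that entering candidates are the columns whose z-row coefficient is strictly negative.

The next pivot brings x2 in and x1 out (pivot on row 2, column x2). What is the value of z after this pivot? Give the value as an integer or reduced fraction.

Minimum ratio for x2: (10/3)/(4/3) = 5/2.
z changes by −(z-row coeff of x2)·ratio = −(-11/3)·(5/2) = 55/6.
New z = 328/3 + (55/6) = 237/2.

237/2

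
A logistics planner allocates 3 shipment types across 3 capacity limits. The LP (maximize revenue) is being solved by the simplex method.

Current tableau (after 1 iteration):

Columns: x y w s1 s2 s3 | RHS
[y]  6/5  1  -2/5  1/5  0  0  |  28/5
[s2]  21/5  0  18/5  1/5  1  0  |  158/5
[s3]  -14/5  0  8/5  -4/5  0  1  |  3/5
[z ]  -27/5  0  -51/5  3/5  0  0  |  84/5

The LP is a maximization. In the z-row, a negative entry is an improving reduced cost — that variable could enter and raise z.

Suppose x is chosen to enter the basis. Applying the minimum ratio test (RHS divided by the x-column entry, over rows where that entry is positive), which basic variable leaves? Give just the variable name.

y

Ratios: row 1 (y): (28/5)/(6/5) = 14/3; row 2 (s2): (158/5)/(21/5) = 158/21; row 3 (s3): entry -14/5 ≤ 0, skip.
Minimum ratio 14/3 is in the y row, so y leaves.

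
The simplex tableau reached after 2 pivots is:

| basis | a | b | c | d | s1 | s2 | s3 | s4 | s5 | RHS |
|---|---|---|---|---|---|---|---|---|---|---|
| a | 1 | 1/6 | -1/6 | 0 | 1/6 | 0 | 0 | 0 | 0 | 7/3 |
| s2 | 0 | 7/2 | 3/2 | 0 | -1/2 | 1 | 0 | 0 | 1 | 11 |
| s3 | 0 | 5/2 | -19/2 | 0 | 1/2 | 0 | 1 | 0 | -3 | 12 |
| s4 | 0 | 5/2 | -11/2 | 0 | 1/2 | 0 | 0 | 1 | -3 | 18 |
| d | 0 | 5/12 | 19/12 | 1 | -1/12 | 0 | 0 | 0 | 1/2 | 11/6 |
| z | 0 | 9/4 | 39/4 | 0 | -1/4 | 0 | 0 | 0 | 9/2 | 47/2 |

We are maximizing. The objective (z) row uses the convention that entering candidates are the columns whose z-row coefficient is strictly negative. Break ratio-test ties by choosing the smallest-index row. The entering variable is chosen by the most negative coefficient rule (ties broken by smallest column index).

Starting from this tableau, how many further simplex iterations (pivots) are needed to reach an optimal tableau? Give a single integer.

pivot: s1 in, a out → z = 27
No improving column remains; optimal.

1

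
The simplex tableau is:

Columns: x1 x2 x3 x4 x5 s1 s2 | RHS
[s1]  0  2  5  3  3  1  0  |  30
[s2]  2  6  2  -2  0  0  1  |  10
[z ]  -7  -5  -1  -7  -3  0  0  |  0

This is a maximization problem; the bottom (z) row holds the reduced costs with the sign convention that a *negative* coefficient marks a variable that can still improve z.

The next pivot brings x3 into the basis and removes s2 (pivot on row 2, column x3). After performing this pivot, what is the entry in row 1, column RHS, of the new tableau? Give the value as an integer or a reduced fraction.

Pivot element is row 2, column x3: 2.
Normalize row 2: new (row 2, RHS) = 10/2 = 5.
row 1 ← row 1 − 5·(new row 2): 30 − 5·5 = 5.

5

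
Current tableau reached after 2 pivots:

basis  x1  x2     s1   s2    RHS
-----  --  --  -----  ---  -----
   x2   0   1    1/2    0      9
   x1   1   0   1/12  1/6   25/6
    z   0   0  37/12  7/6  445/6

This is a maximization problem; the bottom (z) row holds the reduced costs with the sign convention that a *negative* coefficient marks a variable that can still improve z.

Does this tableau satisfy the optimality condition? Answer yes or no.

yes

No objective-row coefficient is strictly negative, so no entering variable exists; the tableau is optimal.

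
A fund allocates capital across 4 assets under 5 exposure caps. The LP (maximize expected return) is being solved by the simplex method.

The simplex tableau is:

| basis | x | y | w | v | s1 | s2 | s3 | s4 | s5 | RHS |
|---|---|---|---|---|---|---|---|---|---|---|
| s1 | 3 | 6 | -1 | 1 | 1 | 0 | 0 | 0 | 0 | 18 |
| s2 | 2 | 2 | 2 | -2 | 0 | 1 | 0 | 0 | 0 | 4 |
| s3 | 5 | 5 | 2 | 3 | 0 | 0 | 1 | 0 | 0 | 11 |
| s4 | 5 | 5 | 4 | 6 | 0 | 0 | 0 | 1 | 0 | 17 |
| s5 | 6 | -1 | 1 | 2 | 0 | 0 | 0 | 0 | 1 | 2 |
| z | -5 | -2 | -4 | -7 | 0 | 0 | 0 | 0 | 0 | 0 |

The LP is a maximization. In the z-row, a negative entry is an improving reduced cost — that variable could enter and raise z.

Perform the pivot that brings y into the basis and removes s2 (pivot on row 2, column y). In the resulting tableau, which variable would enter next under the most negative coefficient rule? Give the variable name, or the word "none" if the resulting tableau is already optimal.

Pivot element 2. New z-row = old z-row − (-2)·(row 2/2).
Updated z-row coefficients: x: -3, y: 0, w: -2, v: -9, s1: 0, s2: 1, s3: 0, s4: 0, s5: 0.
The most negative is -9 in column v, so v would enter next.

v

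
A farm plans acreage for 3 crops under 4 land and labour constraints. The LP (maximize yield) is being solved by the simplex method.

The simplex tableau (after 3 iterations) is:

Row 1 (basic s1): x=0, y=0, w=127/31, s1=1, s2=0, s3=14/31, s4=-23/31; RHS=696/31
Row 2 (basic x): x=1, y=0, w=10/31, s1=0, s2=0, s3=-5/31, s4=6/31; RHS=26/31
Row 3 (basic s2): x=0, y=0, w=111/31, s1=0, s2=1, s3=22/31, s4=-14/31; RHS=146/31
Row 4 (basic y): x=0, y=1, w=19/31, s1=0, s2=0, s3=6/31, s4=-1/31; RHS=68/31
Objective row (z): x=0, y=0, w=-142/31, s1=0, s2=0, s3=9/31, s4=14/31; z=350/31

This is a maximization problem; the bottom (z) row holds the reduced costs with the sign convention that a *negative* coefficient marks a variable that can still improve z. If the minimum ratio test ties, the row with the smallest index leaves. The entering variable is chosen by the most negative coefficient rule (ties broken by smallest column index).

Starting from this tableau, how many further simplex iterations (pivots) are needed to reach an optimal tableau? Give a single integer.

2

pivot: w in, s2 out → z = 1922/111
pivot: s4 in, x out → z = 228/13
No improving column remains; optimal.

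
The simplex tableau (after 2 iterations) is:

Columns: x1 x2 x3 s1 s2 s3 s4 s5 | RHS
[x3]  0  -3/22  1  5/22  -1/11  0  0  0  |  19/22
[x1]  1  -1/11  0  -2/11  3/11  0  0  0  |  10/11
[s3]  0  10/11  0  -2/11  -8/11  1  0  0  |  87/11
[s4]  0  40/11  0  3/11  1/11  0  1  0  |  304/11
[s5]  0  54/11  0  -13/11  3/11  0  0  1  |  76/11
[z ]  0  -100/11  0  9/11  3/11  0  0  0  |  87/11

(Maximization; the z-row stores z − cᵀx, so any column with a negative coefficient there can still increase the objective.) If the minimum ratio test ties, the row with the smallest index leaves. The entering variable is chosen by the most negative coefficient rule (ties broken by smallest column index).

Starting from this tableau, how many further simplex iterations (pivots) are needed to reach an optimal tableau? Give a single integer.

pivot: x2 in, s5 out → z = 559/27
pivot: s1 in, x3 out → z = 197/7
No improving column remains; optimal.

2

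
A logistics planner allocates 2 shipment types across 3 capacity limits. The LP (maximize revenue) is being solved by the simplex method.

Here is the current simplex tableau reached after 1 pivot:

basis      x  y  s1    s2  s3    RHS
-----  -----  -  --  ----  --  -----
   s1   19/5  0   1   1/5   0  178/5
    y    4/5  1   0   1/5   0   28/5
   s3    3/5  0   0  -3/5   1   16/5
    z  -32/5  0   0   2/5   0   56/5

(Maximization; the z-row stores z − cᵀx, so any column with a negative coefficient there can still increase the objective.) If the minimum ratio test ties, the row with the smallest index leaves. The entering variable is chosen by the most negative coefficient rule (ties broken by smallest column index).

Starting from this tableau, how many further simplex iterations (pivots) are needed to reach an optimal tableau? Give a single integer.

2

pivot: x in, s3 out → z = 136/3
pivot: s2 in, y out → z = 160/3
No improving column remains; optimal.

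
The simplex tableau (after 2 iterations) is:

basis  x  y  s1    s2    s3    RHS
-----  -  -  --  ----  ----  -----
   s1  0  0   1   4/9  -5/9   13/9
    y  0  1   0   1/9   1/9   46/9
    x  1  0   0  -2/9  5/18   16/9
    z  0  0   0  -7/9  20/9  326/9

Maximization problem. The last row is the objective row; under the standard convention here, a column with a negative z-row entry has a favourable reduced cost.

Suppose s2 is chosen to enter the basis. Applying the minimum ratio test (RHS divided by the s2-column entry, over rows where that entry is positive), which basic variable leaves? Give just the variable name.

Ratios: row 1 (s1): (13/9)/(4/9) = 13/4; row 2 (y): (46/9)/(1/9) = 46; row 3 (x): entry -2/9 ≤ 0, skip.
Minimum ratio 13/4 is in the s1 row, so s1 leaves.

s1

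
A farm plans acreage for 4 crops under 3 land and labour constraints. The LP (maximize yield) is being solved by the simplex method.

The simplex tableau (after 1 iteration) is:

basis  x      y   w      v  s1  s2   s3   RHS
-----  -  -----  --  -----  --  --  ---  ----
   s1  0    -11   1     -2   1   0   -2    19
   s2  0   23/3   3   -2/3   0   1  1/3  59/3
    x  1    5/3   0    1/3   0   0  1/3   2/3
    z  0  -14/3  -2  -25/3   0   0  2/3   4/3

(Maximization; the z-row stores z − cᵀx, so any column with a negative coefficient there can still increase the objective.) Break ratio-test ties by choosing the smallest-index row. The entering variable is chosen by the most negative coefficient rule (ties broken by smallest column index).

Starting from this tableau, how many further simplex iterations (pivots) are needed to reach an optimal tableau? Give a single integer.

pivot: v in, x out → z = 18
pivot: w in, s2 out → z = 32
No improving column remains; optimal.

2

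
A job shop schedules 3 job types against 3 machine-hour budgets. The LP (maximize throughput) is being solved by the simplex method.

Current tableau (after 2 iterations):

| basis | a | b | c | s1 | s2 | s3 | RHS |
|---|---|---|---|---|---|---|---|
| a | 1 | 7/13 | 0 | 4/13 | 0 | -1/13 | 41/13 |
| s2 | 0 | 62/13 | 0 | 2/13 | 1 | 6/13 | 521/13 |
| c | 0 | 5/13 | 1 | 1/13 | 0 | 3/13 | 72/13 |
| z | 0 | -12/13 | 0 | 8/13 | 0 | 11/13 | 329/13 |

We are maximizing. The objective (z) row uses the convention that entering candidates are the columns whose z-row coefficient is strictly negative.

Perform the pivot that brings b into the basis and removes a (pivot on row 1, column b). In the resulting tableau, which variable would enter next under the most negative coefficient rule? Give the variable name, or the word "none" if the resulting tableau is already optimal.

Pivot element 7/13. New z-row = old z-row − (-12/13)·(row 1/(7/13)).
Updated z-row coefficients: a: 12/7, b: 0, c: 0, s1: 8/7, s2: 0, s3: 5/7.
No coefficient is strictly negative; the tableau after this pivot is optimal.

none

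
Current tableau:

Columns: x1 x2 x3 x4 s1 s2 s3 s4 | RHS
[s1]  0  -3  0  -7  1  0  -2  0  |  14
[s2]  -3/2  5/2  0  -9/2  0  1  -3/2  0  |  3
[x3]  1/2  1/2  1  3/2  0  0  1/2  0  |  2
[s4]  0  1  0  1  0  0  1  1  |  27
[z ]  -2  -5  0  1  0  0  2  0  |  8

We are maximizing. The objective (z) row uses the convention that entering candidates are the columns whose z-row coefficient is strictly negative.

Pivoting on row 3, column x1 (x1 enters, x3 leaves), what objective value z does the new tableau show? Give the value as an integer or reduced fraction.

16

Minimum ratio for x1: 2/(1/2) = 4.
z changes by −(z-row coeff of x1)·ratio = −(-2)·4 = 8.
New z = 8 + 8 = 16.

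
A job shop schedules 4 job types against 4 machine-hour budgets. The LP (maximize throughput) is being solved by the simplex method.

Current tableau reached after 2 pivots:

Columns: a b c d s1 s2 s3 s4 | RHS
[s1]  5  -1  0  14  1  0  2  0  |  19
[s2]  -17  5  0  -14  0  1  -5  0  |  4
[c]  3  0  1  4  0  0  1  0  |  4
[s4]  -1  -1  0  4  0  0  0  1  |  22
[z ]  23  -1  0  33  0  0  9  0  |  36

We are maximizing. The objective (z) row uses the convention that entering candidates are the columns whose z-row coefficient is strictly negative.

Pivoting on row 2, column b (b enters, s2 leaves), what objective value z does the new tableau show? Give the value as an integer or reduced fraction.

Minimum ratio for b: 4/5 = 4/5.
z changes by −(z-row coeff of b)·ratio = −(-1)·(4/5) = 4/5.
New z = 36 + (4/5) = 184/5.

184/5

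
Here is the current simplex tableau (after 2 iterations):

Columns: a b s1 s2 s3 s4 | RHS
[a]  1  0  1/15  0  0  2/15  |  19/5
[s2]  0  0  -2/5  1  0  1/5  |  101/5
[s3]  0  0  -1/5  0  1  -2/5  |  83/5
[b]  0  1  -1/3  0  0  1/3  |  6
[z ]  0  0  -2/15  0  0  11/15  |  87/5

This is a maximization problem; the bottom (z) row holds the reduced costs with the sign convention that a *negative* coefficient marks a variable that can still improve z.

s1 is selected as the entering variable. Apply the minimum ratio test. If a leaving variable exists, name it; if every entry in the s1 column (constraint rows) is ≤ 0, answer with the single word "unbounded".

Ratios: row 1 (a): (19/5)/(1/15) = 57; row 2 (s2): entry -2/5 ≤ 0, skip; row 3 (s3): entry -1/5 ≤ 0, skip; row 4 (b): entry -1/3 ≤ 0, skip.
Minimum ratio is in the a row, so a leaves.

a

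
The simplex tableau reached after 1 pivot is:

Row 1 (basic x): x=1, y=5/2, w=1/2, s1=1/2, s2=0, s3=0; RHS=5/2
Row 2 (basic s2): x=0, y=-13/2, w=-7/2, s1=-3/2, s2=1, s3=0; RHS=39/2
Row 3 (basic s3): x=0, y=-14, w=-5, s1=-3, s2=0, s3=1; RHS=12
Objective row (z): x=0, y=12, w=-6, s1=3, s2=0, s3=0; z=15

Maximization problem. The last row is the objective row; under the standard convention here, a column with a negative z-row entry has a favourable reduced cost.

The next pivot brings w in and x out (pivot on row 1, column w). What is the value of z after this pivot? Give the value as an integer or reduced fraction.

45

Minimum ratio for w: (5/2)/(1/2) = 5.
z changes by −(z-row coeff of w)·ratio = −(-6)·5 = 30.
New z = 15 + 30 = 45.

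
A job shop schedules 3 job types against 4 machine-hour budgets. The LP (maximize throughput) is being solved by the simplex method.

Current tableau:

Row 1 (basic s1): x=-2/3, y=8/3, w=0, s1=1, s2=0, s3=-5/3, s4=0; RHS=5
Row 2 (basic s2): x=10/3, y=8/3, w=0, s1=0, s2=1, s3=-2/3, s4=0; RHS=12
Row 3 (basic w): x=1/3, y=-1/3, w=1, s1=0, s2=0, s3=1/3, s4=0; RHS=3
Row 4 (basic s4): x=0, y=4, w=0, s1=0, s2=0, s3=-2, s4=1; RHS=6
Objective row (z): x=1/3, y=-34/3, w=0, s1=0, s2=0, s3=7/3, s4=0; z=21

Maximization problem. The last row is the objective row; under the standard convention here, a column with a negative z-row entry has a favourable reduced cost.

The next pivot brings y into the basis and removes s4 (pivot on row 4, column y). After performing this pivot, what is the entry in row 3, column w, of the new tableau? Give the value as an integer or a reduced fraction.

Pivot element is row 4, column y: 4.
Normalize row 4: new (row 4, w) = 0/4 = 0.
row 3 ← row 3 − (-1/3)·(new row 4): 1 − (-1/3)·0 = 1.

1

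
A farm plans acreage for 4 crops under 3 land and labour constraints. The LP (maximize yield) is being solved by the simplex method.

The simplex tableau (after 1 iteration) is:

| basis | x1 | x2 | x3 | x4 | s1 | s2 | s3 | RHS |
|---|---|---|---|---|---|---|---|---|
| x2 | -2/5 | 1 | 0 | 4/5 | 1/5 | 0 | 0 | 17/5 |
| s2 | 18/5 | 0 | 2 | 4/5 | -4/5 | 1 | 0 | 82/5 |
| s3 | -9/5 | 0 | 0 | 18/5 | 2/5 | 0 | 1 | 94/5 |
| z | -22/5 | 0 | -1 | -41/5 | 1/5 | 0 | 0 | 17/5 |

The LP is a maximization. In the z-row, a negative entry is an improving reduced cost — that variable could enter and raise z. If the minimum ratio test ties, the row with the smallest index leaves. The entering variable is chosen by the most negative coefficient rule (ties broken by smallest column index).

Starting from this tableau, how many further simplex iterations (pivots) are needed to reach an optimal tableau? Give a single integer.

2

pivot: x4 in, x2 out → z = 153/4
pivot: x1 in, s2 out → z = 527/8
No improving column remains; optimal.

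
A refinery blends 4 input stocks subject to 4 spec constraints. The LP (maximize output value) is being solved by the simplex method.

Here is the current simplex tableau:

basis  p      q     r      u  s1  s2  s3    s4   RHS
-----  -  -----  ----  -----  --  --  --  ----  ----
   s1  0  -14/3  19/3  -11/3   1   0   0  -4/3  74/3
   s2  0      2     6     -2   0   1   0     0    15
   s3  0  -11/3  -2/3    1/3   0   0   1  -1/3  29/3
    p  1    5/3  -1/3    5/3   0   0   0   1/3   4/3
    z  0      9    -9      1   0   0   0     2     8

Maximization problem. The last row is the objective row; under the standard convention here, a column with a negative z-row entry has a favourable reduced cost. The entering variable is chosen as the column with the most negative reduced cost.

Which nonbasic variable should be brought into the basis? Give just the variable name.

r

Objective-row coefficients: p: 0, q: 9, r: -9, u: 1, s1: 0, s2: 0, s3: 0, s4: 2.
The most negative is -9 in column r, so r enters.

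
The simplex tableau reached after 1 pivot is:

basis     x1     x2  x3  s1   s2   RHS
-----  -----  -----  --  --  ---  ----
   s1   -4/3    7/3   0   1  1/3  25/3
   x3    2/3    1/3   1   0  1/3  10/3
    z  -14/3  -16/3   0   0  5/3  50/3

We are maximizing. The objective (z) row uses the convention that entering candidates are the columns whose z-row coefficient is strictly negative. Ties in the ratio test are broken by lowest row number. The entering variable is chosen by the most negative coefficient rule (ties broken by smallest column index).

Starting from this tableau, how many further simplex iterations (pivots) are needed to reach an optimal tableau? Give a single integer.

2

pivot: x2 in, s1 out → z = 250/7
pivot: x1 in, x3 out → z = 55
No improving column remains; optimal.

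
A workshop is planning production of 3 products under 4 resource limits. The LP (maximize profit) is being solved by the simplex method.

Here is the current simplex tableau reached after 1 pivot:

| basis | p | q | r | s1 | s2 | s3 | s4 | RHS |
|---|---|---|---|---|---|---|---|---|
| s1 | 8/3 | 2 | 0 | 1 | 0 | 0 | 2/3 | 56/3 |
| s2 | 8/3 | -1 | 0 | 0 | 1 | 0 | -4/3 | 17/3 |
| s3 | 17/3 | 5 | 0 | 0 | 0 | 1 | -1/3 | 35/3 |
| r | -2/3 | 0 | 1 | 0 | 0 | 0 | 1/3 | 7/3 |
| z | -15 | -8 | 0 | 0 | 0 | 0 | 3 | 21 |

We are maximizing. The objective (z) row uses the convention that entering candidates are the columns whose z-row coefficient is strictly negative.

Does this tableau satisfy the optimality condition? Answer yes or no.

no

Column p has objective-row coefficient -15, which is negative; an improving pivot exists, so not yet optimal.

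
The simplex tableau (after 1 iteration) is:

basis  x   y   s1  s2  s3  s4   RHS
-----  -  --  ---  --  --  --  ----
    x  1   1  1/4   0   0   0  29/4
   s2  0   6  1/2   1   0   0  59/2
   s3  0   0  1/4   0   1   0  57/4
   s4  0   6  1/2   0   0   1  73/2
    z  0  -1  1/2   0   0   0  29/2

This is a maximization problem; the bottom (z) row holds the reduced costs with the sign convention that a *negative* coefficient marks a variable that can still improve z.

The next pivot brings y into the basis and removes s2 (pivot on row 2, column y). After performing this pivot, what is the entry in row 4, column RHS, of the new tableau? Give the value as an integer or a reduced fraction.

7

Pivot element is row 2, column y: 6.
Normalize row 2: new (row 2, RHS) = (59/2)/6 = 59/12.
row 4 ← row 4 − 6·(new row 2): 73/2 − 6·(59/12) = 7.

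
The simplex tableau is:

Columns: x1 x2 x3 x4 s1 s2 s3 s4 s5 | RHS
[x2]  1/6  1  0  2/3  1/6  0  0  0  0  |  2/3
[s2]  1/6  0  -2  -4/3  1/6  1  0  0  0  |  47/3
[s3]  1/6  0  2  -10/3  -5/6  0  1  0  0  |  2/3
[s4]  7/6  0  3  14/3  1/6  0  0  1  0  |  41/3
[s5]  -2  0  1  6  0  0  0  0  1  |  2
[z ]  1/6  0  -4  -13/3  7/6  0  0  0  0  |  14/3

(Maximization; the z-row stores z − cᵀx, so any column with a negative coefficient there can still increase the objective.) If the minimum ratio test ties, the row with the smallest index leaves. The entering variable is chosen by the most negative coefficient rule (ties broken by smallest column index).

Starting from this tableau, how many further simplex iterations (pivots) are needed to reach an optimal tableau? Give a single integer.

3

pivot: x4 in, s5 out → z = 55/9
pivot: x3 in, s3 out → z = 193/23
pivot: x1 in, x2 out → z = 97/8
No improving column remains; optimal.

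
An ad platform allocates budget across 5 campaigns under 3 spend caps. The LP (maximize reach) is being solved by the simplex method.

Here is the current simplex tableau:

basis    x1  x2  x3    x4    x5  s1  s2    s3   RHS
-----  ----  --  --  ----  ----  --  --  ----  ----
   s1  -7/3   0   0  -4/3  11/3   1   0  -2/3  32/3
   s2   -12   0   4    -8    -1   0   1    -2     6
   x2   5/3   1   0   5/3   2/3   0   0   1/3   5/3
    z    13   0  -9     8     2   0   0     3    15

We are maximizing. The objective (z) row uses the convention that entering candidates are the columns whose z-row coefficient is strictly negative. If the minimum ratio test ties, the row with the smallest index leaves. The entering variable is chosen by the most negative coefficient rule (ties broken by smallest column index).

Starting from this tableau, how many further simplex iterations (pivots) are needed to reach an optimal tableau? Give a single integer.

pivot: x3 in, s2 out → z = 57/2
pivot: x1 in, x2 out → z = 85/2
No improving column remains; optimal.

2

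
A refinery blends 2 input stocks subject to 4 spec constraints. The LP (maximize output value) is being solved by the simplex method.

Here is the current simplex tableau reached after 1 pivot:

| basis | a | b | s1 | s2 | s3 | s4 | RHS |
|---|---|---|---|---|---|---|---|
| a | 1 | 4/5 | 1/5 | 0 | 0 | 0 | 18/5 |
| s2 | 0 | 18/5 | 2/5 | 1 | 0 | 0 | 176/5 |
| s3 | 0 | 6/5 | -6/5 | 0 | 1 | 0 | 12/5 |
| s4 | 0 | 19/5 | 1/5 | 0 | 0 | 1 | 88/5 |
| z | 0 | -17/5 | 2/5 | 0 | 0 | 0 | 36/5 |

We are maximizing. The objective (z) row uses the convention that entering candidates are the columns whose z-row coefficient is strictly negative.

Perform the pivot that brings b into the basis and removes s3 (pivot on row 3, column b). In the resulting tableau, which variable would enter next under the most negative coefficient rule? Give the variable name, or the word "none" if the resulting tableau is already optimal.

s1

Pivot element 6/5. New z-row = old z-row − (-17/5)·(row 3/(6/5)).
Updated z-row coefficients: a: 0, b: 0, s1: -3, s2: 0, s3: 17/6, s4: 0.
The most negative is -3 in column s1, so s1 would enter next.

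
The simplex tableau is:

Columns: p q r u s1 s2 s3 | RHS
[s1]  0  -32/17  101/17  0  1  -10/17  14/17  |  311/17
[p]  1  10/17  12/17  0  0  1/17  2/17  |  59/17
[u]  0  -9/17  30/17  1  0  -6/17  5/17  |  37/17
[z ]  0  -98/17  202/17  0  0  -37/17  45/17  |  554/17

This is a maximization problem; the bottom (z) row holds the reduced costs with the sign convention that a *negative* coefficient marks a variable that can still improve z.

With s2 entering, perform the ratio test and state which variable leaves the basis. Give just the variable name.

p

Ratios: row 1 (s1): entry -10/17 ≤ 0, skip; row 2 (p): (59/17)/(1/17) = 59; row 3 (u): entry -6/17 ≤ 0, skip.
Minimum ratio 59 is in the p row, so p leaves.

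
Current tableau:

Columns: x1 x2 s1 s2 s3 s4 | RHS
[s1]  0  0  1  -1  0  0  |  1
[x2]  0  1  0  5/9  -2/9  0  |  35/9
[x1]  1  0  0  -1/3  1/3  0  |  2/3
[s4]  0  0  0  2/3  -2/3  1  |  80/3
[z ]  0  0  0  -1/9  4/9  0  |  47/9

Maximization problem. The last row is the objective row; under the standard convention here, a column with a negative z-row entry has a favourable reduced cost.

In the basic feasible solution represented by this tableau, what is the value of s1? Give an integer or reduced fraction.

s1 is basic (row 1); its value is the RHS of that row: 1.

1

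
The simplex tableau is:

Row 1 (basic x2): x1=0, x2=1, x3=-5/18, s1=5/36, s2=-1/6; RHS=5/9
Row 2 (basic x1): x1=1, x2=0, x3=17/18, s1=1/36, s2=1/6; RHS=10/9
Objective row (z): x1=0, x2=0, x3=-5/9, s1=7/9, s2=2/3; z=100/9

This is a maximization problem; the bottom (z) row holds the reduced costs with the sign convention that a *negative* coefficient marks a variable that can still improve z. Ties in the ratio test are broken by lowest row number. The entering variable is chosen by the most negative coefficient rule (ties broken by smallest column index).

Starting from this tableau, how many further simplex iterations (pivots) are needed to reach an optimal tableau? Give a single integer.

pivot: x3 in, x1 out → z = 200/17
No improving column remains; optimal.

1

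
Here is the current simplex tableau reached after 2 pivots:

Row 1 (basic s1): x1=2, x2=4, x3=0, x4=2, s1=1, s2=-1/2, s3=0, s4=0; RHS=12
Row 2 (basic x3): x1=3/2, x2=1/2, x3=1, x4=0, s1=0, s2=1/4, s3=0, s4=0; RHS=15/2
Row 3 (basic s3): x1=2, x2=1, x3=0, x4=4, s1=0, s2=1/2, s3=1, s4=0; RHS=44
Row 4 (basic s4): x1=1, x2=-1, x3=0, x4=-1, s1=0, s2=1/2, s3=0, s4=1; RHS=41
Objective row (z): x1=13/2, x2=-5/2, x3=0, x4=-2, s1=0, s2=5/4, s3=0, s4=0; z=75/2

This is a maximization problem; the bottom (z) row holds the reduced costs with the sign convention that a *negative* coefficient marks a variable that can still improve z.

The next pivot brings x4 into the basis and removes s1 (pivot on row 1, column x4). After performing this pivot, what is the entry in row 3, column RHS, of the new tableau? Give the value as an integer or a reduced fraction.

20

Pivot element is row 1, column x4: 2.
Normalize row 1: new (row 1, RHS) = 12/2 = 6.
row 3 ← row 3 − 4·(new row 1): 44 − 4·6 = 20.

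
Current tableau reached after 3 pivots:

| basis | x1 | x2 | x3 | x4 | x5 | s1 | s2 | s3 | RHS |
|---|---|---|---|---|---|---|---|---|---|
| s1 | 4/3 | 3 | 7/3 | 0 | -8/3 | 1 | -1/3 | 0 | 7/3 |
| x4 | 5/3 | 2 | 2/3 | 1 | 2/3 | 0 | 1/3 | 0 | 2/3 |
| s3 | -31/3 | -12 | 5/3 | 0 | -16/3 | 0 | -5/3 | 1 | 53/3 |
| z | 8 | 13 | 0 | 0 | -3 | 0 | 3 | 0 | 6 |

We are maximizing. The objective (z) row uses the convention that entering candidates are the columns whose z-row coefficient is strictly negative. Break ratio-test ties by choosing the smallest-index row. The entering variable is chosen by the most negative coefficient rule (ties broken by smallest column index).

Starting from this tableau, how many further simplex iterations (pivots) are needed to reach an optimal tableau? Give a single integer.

pivot: x5 in, x4 out → z = 9
No improving column remains; optimal.

1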